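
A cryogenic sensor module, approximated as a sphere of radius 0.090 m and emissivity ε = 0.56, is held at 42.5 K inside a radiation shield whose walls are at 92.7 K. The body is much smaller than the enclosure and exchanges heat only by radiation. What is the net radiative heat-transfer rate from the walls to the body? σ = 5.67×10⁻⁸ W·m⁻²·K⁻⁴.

P_net ≈ 0.228 W

For a small grey body in a large enclosure: P_net = εσA(T_body⁴ − T_wall⁴).
A = 4πr² = 0.1018 m²; T_body⁴ − T_wall⁴ = 3.263×10⁶ − 7.384×10⁷ = -7.058×10⁷ K⁴.
|P_net| = 0.56·5.67×10⁻⁸·0.1018·7.058×10⁷.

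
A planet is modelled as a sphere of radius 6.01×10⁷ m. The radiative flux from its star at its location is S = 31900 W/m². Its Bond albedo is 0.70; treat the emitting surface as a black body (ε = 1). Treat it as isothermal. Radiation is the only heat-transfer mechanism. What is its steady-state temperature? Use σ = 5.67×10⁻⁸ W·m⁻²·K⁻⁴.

T ≈ 453 K

At equilibrium, absorbed power = emitted power.
Absorbing cross-section = πr² = 1.135×10¹⁶ m²; emitting surface = 4πr² = 4.539×10¹⁶ m² (ratio 4).
(1−a)S·A_cross = εσ·A_surf·T⁴  ⇒  T⁴ = (1−a)S/(4σ).
T⁴ = 0.300·31900/(4·5.67×10⁻⁸) = 4.220×10¹⁰ K⁴.
T = (4.220×10¹⁰)^(1/4).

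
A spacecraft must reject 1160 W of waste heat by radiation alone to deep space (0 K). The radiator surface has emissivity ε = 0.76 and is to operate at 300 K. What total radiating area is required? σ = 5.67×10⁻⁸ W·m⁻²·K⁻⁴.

A ≈ 3.32 m²

P = εσA T⁴ ⇒ A = P/(εσT⁴).
T⁴ = 8.100×10⁹ K⁴.
A = 1160/(0.76 × 5.67×10⁻⁸ × 8.100×10⁹).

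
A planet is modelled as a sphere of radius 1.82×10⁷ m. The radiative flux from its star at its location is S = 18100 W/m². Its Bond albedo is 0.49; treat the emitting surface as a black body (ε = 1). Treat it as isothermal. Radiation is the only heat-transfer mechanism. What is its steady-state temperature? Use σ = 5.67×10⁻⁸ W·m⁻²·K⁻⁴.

T ≈ 449 K

At equilibrium, absorbed power = emitted power.
Absorbing cross-section = πr² = 1.041×10¹⁵ m²; emitting surface = 4πr² = 4.162×10¹⁵ m² (ratio 4).
(1−a)S·A_cross = εσ·A_surf·T⁴  ⇒  T⁴ = (1−a)S/(4σ).
T⁴ = 0.510·18100/(4·5.67×10⁻⁸) = 4.070×10¹⁰ K⁴.
T = (4.070×10¹⁰)^(1/4).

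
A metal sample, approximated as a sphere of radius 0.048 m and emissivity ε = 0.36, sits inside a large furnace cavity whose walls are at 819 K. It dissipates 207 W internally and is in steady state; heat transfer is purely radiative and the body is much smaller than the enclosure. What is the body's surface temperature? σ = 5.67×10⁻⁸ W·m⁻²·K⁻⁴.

For a small grey body in a large enclosure, net radiated power = εσA(T⁴ − T_w⁴).
Steady state: P = εσA(T⁴ − T_w⁴) with A = 4πr² = 0.02895 m².
T⁴ = P/(εσA) + T_w⁴ = 207/(0.36·5.67×10⁻⁸·0.02895) + (819)⁴
    = 3.503×10¹¹ + 4.499×10¹¹ = 8.002×10¹¹ K⁴.

T ≈ 946 K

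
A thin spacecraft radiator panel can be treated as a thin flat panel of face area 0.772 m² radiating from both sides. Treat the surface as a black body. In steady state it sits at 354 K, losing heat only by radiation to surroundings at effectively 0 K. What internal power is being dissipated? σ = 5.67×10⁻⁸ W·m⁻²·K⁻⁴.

Steady state: P = εσA T⁴.
A = 2·0.772 = 1.544 m²; T⁴ = (354)⁴ = 1.570×10¹⁰ K⁴.
P = 1.0 × 5.67×10⁻⁸ × 1.544 × 1.570×10¹⁰.

P ≈ 1370 W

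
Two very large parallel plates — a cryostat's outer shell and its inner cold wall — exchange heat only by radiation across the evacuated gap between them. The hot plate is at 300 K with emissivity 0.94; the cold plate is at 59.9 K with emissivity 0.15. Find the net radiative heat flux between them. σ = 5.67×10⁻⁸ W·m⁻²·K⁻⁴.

For two infinite grey parallel plates, q = σ(T₁⁴ − T₂⁴)/(1/ε₁ + 1/ε₂ − 1).
T₁⁴ − T₂⁴ = 8.100×10⁹ − 1.287×10⁷ = 8.087×10⁹ K⁴.
1/ε₁ + 1/ε₂ − 1 = 1.064 + 6.667 − 1 = 6.730.
q = 5.67×10⁻⁸ × 8.087×10⁹ / 6.730.

q ≈ 68.1 W/m²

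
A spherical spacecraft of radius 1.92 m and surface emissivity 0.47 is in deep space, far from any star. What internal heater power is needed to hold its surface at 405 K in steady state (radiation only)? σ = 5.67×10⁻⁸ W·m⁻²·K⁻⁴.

P = εσ·4πr²·T⁴.
4πr² = 46.32 m²; T⁴ = 2.690×10¹⁰ K⁴.
P = 0.47·5.67×10⁻⁸·46.32·2.690×10¹⁰.

P ≈ 33200 W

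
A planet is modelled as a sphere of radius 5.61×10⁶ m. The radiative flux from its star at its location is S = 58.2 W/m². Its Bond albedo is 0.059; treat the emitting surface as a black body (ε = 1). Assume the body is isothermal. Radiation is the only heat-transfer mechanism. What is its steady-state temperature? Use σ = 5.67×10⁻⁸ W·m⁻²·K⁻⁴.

T ≈ 125 K

At equilibrium, absorbed power = emitted power.
Absorbing cross-section = πr² = 9.887×10¹³ m²; emitting surface = 4πr² = 3.955×10¹⁴ m² (ratio 4).
(1−a)S·A_cross = εσ·A_surf·T⁴  ⇒  T⁴ = (1−a)S/(4σ).
T⁴ = 0.941·58.2/(4·5.67×10⁻⁸) = 2.415×10⁸ K⁴.
T = (2.415×10⁸)^(1/4).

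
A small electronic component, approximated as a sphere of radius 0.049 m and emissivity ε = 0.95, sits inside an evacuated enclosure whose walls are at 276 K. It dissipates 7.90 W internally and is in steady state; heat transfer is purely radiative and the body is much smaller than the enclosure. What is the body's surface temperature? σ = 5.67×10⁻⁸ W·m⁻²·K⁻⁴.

T ≈ 321 K

For a small grey body in a large enclosure, net radiated power = εσA(T⁴ − T_w⁴).
Steady state: P = εσA(T⁴ − T_w⁴) with A = 4πr² = 0.03017 m².
T⁴ = P/(εσA) + T_w⁴ = 7.90/(0.95·5.67×10⁻⁸·0.03017) + (276)⁴
    = 4.861×10⁹ + 5.803×10⁹ = 1.066×10¹⁰ K⁴.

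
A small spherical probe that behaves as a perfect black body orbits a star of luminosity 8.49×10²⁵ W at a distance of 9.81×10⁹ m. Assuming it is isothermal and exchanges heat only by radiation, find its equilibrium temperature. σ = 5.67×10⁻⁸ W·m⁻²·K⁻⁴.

First find the stellar flux at distance d: S = L/(4πd²) = 8.49×10²⁵/(4π·(9.81×10⁹)²) = 70200 W/m².
For an isothermal sphere, absorbed (1−a)S·πr² = emitted σ·4πr²·T⁴, so T⁴ = (1−a)S/(4σ).
T⁴ = 1.00·70200/(4·5.67×10⁻⁸) = 3.095×10¹¹ K⁴.

T ≈ 746 K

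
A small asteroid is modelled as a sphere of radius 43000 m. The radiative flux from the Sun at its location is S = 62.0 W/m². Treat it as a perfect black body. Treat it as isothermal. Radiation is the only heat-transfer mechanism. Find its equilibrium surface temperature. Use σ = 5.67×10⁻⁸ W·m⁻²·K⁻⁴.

At equilibrium, absorbed power = emitted power.
Absorbing cross-section = πr² = 5.809×10⁹ m²; emitting surface = 4πr² = 2.324×10¹⁰ m² (ratio 4).
S·A_cross = εσ·A_surf·T⁴  ⇒  T⁴ = S/(4σ).
T⁴ = 1.00·62.0/(4·5.67×10⁻⁸) = 2.734×10⁸ K⁴.
T = (2.734×10⁸)^(1/4).

T ≈ 129 K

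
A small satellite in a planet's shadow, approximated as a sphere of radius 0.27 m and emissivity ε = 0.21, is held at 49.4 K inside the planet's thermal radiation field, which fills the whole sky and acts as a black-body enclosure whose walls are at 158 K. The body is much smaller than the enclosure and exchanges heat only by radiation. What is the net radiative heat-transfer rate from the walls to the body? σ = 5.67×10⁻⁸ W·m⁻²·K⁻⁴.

P_net ≈ 6.73 W

For a small grey body in a large enclosure: P_net = εσA(T_body⁴ − T_wall⁴).
A = 4πr² = 0.9161 m²; T_body⁴ − T_wall⁴ = 5.955×10⁶ − 6.232×10⁸ = -6.172×10⁸ K⁴.
|P_net| = 0.21·5.67×10⁻⁸·0.9161·6.172×10⁸.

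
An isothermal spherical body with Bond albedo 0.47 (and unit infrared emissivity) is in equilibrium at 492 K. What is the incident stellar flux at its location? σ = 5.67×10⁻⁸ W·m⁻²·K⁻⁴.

(1−a)S·πr² = σ·4πr²·T⁴ ⇒ S = 4σT⁴/(1−a).
S = 4·5.67×10⁻⁸·5.859×10¹⁰/0.530.

S ≈ 25100 W/m²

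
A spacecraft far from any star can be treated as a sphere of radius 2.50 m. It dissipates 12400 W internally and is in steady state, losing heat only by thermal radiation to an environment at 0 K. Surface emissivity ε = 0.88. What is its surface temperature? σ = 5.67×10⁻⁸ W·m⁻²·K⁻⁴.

T ≈ 237 K

Steady state: internal power = radiated power, P = εσA T⁴.
Radiating area A = 4πr² = 78.54 m².
T⁴ = P/(εσA) = 12400/(0.88·5.67×10⁻⁸·78.54) = 3.164×10⁹ K⁴.
T = (3.164×10⁹)^(1/4).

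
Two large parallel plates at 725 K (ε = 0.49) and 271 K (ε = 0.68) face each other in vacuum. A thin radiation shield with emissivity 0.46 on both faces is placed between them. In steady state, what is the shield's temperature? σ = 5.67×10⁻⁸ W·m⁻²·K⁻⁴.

T_s ≈ 598 K

In steady state the net flux on the hot side equals that on the cold side.
σ(T₁⁴−T_s⁴)/D₁ = σ(T_s⁴−T₂⁴)/D₂, with D₁ = 1/ε₁+1/ε_s−1 = 3.215, D₂ = 1/ε_s+1/ε₂−1 = 2.645.
Solve for T_s⁴: T_s⁴ = (D₂·T₁⁴ + D₁·T₂⁴)/(D₁+D₂) = 1.277×10¹¹ K⁴.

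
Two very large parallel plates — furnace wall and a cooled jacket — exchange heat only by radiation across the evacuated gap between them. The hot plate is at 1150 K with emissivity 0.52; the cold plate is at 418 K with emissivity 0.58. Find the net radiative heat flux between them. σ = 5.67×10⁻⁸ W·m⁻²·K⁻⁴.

q ≈ 36800 W/m²

For two infinite grey parallel plates, q = σ(T₁⁴ − T₂⁴)/(1/ε₁ + 1/ε₂ − 1).
T₁⁴ − T₂⁴ = 1.749×10¹² − 3.053×10¹⁰ = 1.718×10¹² K⁴.
1/ε₁ + 1/ε₂ − 1 = 1.923 + 1.724 − 1 = 2.647.
q = 5.67×10⁻⁸ × 1.718×10¹² / 2.647.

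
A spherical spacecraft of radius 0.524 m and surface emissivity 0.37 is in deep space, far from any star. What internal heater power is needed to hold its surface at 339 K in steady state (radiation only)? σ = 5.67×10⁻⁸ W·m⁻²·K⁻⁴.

P ≈ 956 W

P = εσ·4πr²·T⁴.
4πr² = 3.450 m²; T⁴ = 1.321×10¹⁰ K⁴.
P = 0.37·5.67×10⁻⁸·3.450·1.321×10¹⁰.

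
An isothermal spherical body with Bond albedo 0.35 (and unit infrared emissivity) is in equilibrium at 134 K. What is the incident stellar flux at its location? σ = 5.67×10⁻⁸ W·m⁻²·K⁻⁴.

S ≈ 112 W/m²

(1−a)S·πr² = σ·4πr²·T⁴ ⇒ S = 4σT⁴/(1−a).
S = 4·5.67×10⁻⁸·3.224×10⁸/0.650.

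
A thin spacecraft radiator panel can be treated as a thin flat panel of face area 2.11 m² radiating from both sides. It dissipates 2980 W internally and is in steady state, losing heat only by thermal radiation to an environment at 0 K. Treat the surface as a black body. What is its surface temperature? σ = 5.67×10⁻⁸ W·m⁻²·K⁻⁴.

Steady state: internal power = radiated power, P = εσA T⁴.
Radiating area A = 2·2.11 = 4.220 m².
T⁴ = P/(εσA) = 2980/(1.0·5.67×10⁻⁸·4.220) = 1.245×10¹⁰ K⁴.
T = (1.245×10¹⁰)^(1/4).

T ≈ 334 K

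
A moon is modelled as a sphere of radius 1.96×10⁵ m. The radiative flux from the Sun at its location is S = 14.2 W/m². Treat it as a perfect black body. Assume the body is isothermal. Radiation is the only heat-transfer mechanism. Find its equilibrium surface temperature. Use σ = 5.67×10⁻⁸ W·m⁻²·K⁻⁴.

T ≈ 89.0 K

At equilibrium, absorbed power = emitted power.
Absorbing cross-section = πr² = 1.207×10¹¹ m²; emitting surface = 4πr² = 4.827×10¹¹ m² (ratio 4).
S·A_cross = εσ·A_surf·T⁴  ⇒  T⁴ = S/(4σ).
T⁴ = 1.00·14.2/(4·5.67×10⁻⁸) = 6.261×10⁷ K⁴.
T = (6.261×10⁷)^(1/4).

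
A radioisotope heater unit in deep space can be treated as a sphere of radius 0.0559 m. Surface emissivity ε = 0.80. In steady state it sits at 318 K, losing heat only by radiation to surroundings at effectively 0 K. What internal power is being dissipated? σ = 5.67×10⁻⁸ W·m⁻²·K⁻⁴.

P ≈ 18.2 W

Steady state: P = εσA T⁴.
A = 4πr² = 0.03927 m²; T⁴ = (318)⁴ = 1.023×10¹⁰ K⁴.
P = 0.80 × 5.67×10⁻⁸ × 0.03927 × 1.023×10¹⁰.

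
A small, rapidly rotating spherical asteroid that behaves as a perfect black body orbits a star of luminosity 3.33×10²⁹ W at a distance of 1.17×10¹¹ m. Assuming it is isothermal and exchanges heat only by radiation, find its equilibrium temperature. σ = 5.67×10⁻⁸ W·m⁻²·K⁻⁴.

T ≈ 1710 K

First find the stellar flux at distance d: S = L/(4πd²) = 3.33×10²⁹/(4π·(1.17×10¹¹)²) = 1.936×10⁶ W/m².
For an isothermal sphere, absorbed (1−a)S·πr² = emitted σ·4πr²·T⁴, so T⁴ = (1−a)S/(4σ).
T⁴ = 1.00·1.936×10⁶/(4·5.67×10⁻⁸) = 8.535×10¹² K⁴.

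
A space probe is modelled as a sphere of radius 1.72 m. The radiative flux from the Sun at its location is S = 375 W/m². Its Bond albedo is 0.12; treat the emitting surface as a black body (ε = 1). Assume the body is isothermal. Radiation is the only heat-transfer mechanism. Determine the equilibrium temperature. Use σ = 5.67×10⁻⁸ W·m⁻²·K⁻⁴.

At equilibrium, absorbed power = emitted power.
Absorbing cross-section = πr² = 9.294 m²; emitting surface = 4πr² = 37.18 m² (ratio 4).
(1−a)S·A_cross = εσ·A_surf·T⁴  ⇒  T⁴ = (1−a)S/(4σ).
T⁴ = 0.880·375/(4·5.67×10⁻⁸) = 1.455×10⁹ K⁴.
T = (1.455×10⁹)^(1/4).

T ≈ 195 K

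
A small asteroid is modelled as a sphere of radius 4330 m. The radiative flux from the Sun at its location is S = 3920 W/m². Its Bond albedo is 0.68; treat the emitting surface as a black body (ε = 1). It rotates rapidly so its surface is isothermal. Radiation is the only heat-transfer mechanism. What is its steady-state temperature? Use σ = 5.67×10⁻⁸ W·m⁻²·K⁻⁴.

T ≈ 273 K

At equilibrium, absorbed power = emitted power.
Absorbing cross-section = πr² = 5.890×10⁷ m²; emitting surface = 4πr² = 2.356×10⁸ m² (ratio 4).
(1−a)S·A_cross = εσ·A_surf·T⁴  ⇒  T⁴ = (1−a)S/(4σ).
T⁴ = 0.320·3920/(4·5.67×10⁻⁸) = 5.531×10⁹ K⁴.
T = (5.531×10⁹)^(1/4).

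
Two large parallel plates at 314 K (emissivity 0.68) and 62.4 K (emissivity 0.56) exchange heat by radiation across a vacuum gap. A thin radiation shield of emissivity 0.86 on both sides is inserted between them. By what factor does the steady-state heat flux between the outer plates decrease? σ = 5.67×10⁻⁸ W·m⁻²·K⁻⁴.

factor ≈ 1.59

Without shield: q₀ = σΔ(T⁴)/(1/ε₁+1/ε₂−1) with denominator 2.256.
With shield the two gaps are in series; the resistances add: (1/ε₁+1/ε_s−1)+(1/ε_s+1/ε₂−1) = 1.633+1.949 = 3.582.
Heat-flux ratio q₀/q = 3.582/2.256.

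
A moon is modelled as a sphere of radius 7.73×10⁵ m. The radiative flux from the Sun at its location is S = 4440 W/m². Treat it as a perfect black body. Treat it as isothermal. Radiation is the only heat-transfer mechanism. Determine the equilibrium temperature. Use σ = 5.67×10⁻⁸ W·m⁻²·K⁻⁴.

T ≈ 374 K

At equilibrium, absorbed power = emitted power.
Absorbing cross-section = πr² = 1.877×10¹² m²; emitting surface = 4πr² = 7.509×10¹² m² (ratio 4).
S·A_cross = εσ·A_surf·T⁴  ⇒  T⁴ = S/(4σ).
T⁴ = 1.00·4440/(4·5.67×10⁻⁸) = 1.958×10¹⁰ K⁴.
T = (1.958×10¹⁰)^(1/4).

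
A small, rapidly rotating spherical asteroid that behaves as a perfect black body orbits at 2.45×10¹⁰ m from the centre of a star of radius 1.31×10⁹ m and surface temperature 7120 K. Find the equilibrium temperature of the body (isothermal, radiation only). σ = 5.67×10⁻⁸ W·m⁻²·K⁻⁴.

T ≈ 1160 K

The star's surface emits σT_*⁴; at distance d the flux is S = σT_*⁴(R_*/d)².
S = 5.67×10⁻⁸·(7120)⁴·(1.31×10⁹/2.45×10¹⁰)² = 4.166×10⁵ W/m².
For an isothermal sphere T⁴ = (1−a)S/(4σ) = 1.837×10¹² K⁴.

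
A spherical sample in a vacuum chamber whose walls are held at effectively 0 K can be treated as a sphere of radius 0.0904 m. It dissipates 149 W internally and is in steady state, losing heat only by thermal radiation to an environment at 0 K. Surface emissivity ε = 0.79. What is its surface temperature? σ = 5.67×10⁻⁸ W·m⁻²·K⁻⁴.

T ≈ 424 K

Steady state: internal power = radiated power, P = εσA T⁴.
Radiating area A = 4πr² = 0.1027 m².
T⁴ = P/(εσA) = 149/(0.79·5.67×10⁻⁸·0.1027) = 3.239×10¹⁰ K⁴.
T = (3.239×10¹⁰)^(1/4).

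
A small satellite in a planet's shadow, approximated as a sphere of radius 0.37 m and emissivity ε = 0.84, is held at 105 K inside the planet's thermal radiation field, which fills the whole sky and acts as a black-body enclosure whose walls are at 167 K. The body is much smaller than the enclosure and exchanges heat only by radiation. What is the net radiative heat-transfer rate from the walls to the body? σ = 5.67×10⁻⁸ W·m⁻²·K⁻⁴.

For a small grey body in a large enclosure: P_net = εσA(T_body⁴ − T_wall⁴).
A = 4πr² = 1.720 m²; T_body⁴ − T_wall⁴ = 1.216×10⁸ − 7.778×10⁸ = -6.562×10⁸ K⁴.
|P_net| = 0.84·5.67×10⁻⁸·1.720·6.562×10⁸.

P_net ≈ 53.8 W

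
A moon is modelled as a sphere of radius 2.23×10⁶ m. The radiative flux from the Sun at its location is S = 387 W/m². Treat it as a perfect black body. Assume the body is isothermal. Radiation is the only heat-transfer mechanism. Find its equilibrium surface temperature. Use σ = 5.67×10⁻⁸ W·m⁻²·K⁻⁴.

T ≈ 203 K

At equilibrium, absorbed power = emitted power.
Absorbing cross-section = πr² = 1.562×10¹³ m²; emitting surface = 4πr² = 6.249×10¹³ m² (ratio 4).
S·A_cross = εσ·A_surf·T⁴  ⇒  T⁴ = S/(4σ).
T⁴ = 1.00·387/(4·5.67×10⁻⁸) = 1.706×10⁹ K⁴.
T = (1.706×10⁹)^(1/4).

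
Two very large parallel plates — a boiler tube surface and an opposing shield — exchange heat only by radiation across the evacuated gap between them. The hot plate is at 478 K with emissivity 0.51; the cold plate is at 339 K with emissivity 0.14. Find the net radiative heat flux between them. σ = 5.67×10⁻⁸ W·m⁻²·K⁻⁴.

q ≈ 273 W/m²

For two infinite grey parallel plates, q = σ(T₁⁴ − T₂⁴)/(1/ε₁ + 1/ε₂ − 1).
T₁⁴ − T₂⁴ = 5.220×10¹⁰ − 1.321×10¹⁰ = 3.900×10¹⁰ K⁴.
1/ε₁ + 1/ε₂ − 1 = 1.961 + 7.143 − 1 = 8.104.
q = 5.67×10⁻⁸ × 3.900×10¹⁰ / 8.104.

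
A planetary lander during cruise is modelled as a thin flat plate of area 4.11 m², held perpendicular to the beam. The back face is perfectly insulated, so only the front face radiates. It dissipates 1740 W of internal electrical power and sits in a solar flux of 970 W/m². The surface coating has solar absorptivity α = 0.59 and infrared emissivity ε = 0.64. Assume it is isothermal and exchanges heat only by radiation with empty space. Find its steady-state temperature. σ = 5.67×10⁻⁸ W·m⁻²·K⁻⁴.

T ≈ 407 K

At steady state, absorbed solar power + internal power = radiated power.
Absorbed: α·S·A_cross = 0.59·970·4.110 = 2352 W (cross-section A).
Total input = 2352 + 1740 = 4092 W.
Radiated: εσ·A_surf·T⁴ with A_surf = A = 4.110 m².
T⁴ = 4092/(0.64·5.67×10⁻⁸·4.110) = 2.744×10¹⁰ K⁴.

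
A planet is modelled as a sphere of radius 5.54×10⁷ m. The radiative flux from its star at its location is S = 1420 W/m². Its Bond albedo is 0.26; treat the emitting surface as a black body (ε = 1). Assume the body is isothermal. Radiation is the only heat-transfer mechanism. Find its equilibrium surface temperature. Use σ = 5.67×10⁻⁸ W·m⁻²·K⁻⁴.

At equilibrium, absorbed power = emitted power.
Absorbing cross-section = πr² = 9.642×10¹⁵ m²; emitting surface = 4πr² = 3.857×10¹⁶ m² (ratio 4).
(1−a)S·A_cross = εσ·A_surf·T⁴  ⇒  T⁴ = (1−a)S/(4σ).
T⁴ = 0.740·1420/(4·5.67×10⁻⁸) = 4.633×10⁹ K⁴.
T = (4.633×10⁹)^(1/4).

T ≈ 261 K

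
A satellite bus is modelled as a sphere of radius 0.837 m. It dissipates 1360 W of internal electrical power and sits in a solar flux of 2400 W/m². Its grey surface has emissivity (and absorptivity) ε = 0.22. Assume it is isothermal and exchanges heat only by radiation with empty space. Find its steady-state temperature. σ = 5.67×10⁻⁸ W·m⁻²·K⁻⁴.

T ≈ 389 K

At steady state, absorbed solar power + internal power = radiated power.
Absorbed: α·S·A_cross = 0.22·2400·2.201 = 1162 W (cross-section πr²).
Total input = 1162 + 1360 = 2522 W.
Radiated: εσ·A_surf·T⁴ with A_surf = 4πr² = 8.804 m².
T⁴ = 2522/(0.22·5.67×10⁻⁸·8.804) = 2.297×10¹⁰ K⁴.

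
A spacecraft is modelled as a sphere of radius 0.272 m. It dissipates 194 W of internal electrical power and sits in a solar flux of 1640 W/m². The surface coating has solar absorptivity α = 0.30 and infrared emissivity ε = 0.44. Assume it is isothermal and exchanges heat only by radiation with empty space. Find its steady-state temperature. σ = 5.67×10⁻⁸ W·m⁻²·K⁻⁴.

At steady state, absorbed solar power + internal power = radiated power.
Absorbed: α·S·A_cross = 0.30·1640·0.2324 = 114.4 W (cross-section πr²).
Total input = 114.4 + 194 = 308.4 W.
Radiated: εσ·A_surf·T⁴ with A_surf = 4πr² = 0.9297 m².
T⁴ = 308.4/(0.44·5.67×10⁻⁸·0.9297) = 1.329×10¹⁰ K⁴.

T ≈ 340 K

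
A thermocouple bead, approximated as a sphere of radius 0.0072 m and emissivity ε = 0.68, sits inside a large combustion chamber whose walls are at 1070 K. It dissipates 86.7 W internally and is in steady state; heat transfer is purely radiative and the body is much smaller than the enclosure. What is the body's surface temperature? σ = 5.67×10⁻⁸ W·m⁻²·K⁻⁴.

T ≈ 1480 K

For a small grey body in a large enclosure, net radiated power = εσA(T⁴ − T_w⁴).
Steady state: P = εσA(T⁴ − T_w⁴) with A = 4πr² = 6.514×10⁻⁴ m².
T⁴ = P/(εσA) + T_w⁴ = 86.7/(0.68·5.67×10⁻⁸·6.514×10⁻⁴) + (1070)⁴
    = 3.452×10¹² + 1.311×10¹² = 4.763×10¹² K⁴.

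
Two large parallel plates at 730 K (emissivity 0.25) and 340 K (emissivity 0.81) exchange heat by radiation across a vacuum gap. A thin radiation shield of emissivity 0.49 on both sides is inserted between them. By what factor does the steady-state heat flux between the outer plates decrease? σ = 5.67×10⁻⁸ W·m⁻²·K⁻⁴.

factor ≈ 1.73

Without shield: q₀ = σΔ(T⁴)/(1/ε₁+1/ε₂−1) with denominator 4.235.
With shield the two gaps are in series; the resistances add: (1/ε₁+1/ε_s−1)+(1/ε_s+1/ε₂−1) = 5.041+2.275 = 7.316.
Heat-flux ratio q₀/q = 7.316/4.235.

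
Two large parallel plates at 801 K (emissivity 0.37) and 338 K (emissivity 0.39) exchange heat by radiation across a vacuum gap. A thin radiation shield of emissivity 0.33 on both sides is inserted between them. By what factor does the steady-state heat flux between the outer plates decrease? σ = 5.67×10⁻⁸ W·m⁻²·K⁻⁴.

Without shield: q₀ = σΔ(T⁴)/(1/ε₁+1/ε₂−1) with denominator 4.267.
With shield the two gaps are in series; the resistances add: (1/ε₁+1/ε_s−1)+(1/ε_s+1/ε₂−1) = 4.733+4.594 = 9.327.
Heat-flux ratio q₀/q = 9.327/4.267.

factor ≈ 2.19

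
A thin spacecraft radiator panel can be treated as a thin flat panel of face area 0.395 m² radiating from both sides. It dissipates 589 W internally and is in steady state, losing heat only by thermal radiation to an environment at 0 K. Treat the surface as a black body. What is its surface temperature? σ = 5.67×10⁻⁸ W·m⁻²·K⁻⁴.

Steady state: internal power = radiated power, P = εσA T⁴.
Radiating area A = 2·0.395 = 0.7900 m².
T⁴ = P/(εσA) = 589/(1.0·5.67×10⁻⁸·0.7900) = 1.315×10¹⁰ K⁴.
T = (1.315×10¹⁰)^(1/4).

T ≈ 339 K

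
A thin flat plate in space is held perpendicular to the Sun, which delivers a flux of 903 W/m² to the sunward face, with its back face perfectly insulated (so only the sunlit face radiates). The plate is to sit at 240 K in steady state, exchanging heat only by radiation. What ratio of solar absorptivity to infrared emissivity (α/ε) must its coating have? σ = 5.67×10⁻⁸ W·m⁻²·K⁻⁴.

Balance: αS·A = εσ·1A·T⁴ ⇒ α/ε = σT⁴/S.
α/ε = 5.67×10⁻⁸·(240)⁴/903 = 5.67×10⁻⁸·3.318×10⁹/903.

α/ε ≈ 0.208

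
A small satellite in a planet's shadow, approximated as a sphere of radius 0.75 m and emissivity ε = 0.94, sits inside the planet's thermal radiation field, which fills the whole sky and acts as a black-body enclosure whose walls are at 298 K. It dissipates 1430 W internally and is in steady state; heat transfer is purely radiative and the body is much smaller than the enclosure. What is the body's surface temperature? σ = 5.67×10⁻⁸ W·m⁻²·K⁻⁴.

T ≈ 329 K

For a small grey body in a large enclosure, net radiated power = εσA(T⁴ − T_w⁴).
Steady state: P = εσA(T⁴ − T_w⁴) with A = 4πr² = 7.069 m².
T⁴ = P/(εσA) + T_w⁴ = 1430/(0.94·5.67×10⁻⁸·7.069) + (298)⁴
    = 3.796×10⁹ + 7.886×10⁹ = 1.168×10¹⁰ K⁴.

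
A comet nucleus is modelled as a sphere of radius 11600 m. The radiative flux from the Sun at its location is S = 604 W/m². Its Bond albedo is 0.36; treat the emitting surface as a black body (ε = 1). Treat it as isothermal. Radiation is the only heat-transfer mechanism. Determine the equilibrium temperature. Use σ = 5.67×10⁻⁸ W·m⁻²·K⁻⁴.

T ≈ 203 K

At equilibrium, absorbed power = emitted power.
Absorbing cross-section = πr² = 4.227×10⁸ m²; emitting surface = 4πr² = 1.691×10⁹ m² (ratio 4).
(1−a)S·A_cross = εσ·A_surf·T⁴  ⇒  T⁴ = (1−a)S/(4σ).
T⁴ = 0.640·604/(4·5.67×10⁻⁸) = 1.704×10⁹ K⁴.
T = (1.704×10⁹)^(1/4).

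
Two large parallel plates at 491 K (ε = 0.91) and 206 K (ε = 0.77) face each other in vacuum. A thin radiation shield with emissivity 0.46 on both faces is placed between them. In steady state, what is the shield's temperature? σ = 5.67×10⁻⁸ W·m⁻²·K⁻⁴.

In steady state the net flux on the hot side equals that on the cold side.
σ(T₁⁴−T_s⁴)/D₁ = σ(T_s⁴−T₂⁴)/D₂, with D₁ = 1/ε₁+1/ε_s−1 = 2.273, D₂ = 1/ε_s+1/ε₂−1 = 2.473.
Solve for T_s⁴: T_s⁴ = (D₂·T₁⁴ + D₁·T₂⁴)/(D₁+D₂) = 3.115×10¹⁰ K⁴.

T_s ≈ 420 K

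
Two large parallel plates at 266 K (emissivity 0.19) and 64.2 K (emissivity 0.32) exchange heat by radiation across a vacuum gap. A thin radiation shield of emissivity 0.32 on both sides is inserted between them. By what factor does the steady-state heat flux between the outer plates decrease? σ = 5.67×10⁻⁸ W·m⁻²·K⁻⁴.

Without shield: q₀ = σΔ(T⁴)/(1/ε₁+1/ε₂−1) with denominator 7.388.
With shield the two gaps are in series; the resistances add: (1/ε₁+1/ε_s−1)+(1/ε_s+1/ε₂−1) = 7.388+5.250 = 12.64.
Heat-flux ratio q₀/q = 12.64/7.388.

factor ≈ 1.71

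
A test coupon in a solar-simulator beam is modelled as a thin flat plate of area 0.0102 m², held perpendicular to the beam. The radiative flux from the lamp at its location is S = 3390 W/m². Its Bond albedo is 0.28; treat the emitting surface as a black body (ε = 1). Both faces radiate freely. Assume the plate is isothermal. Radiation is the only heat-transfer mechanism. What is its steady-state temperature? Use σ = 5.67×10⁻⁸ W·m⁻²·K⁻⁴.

At equilibrium, absorbed power = emitted power.
Absorbing cross-section = A = 0.01020 m²; emitting surface = 2A = 0.02040 m² (ratio 2).
(1−a)S·A_cross = εσ·A_surf·T⁴  ⇒  T⁴ = (1−a)S/(2σ).
T⁴ = 0.720·3390/(2·5.67×10⁻⁸) = 2.152×10¹⁰ K⁴.
T = (2.152×10¹⁰)^(1/4).

T ≈ 383 K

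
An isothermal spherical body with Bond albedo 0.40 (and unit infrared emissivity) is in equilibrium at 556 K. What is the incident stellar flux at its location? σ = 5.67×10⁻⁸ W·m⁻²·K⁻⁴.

S ≈ 36100 W/m²

(1−a)S·πr² = σ·4πr²·T⁴ ⇒ S = 4σT⁴/(1−a).
S = 4·5.67×10⁻⁸·9.557×10¹⁰/0.600.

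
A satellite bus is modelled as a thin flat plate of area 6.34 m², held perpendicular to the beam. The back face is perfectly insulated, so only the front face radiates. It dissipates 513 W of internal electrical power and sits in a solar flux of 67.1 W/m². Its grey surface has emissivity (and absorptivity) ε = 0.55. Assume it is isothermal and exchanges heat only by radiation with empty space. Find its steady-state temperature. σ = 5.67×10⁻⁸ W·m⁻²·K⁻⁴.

At steady state, absorbed solar power + internal power = radiated power.
Absorbed: α·S·A_cross = 0.55·67.1·6.340 = 234.0 W (cross-section A).
Total input = 234.0 + 513 = 747.0 W.
Radiated: εσ·A_surf·T⁴ with A_surf = A = 6.340 m².
T⁴ = 747.0/(0.55·5.67×10⁻⁸·6.340) = 3.778×10⁹ K⁴.

T ≈ 248 K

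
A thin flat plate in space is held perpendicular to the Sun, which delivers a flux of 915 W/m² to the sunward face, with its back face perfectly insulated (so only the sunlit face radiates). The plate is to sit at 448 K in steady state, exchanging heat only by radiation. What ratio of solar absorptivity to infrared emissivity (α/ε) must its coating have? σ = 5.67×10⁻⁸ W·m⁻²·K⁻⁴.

α/ε ≈ 2.50

Balance: αS·A = εσ·1A·T⁴ ⇒ α/ε = σT⁴/S.
α/ε = 5.67×10⁻⁸·(448)⁴/915 = 5.67×10⁻⁸·4.028×10¹⁰/915.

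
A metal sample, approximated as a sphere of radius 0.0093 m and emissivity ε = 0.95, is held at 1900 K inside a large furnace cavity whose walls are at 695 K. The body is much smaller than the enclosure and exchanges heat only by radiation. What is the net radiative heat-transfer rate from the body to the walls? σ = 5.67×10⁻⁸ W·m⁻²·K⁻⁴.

P_net ≈ 749 W

For a small grey body in a large enclosure: P_net = εσA(T_body⁴ − T_wall⁴).
A = 4πr² = 0.001087 m²; T_body⁴ − T_wall⁴ = 1.303×10¹³ − 2.333×10¹¹ = 1.280×10¹³ K⁴.
|P_net| = 0.95·5.67×10⁻⁸·0.001087·1.280×10¹³.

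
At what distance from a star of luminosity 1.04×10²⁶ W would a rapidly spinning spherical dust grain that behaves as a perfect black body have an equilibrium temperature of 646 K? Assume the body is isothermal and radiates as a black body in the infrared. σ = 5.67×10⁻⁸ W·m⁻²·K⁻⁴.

For an isothermal black-emitting sphere, (1−a)S·πr² = σ·4πr²·T⁴ ⇒ S = 4σT⁴/(1−a).
S = 4·5.67×10⁻⁸·(646)⁴/1.00 = 39500 W/m².
Flux falls as S = L/(4πd²), so d = √(L/(4πS)) = √(1.04×10²⁶/(4π·39500)).

d ≈ 1.45×10¹⁰ m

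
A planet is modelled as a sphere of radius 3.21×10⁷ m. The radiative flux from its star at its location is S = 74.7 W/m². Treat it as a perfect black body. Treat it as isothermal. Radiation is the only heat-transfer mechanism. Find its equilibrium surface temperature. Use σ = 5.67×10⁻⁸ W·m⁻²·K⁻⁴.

T ≈ 135 K

At equilibrium, absorbed power = emitted power.
Absorbing cross-section = πr² = 3.237×10¹⁵ m²; emitting surface = 4πr² = 1.295×10¹⁶ m² (ratio 4).
S·A_cross = εσ·A_surf·T⁴  ⇒  T⁴ = S/(4σ).
T⁴ = 1.00·74.7/(4·5.67×10⁻⁸) = 3.294×10⁸ K⁴.
T = (3.294×10⁸)^(1/4).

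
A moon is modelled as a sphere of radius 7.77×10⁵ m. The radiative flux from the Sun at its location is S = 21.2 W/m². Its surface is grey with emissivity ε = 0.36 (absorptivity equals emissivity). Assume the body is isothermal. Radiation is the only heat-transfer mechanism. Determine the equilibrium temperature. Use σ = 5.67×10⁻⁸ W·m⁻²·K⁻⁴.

T ≈ 98.3 K

At equilibrium, absorbed power = emitted power.
Absorbing cross-section = πr² = 1.897×10¹² m²; emitting surface = 4πr² = 7.587×10¹² m² (ratio 4).
εS·A_cross = εσ·A_surf·T⁴  ⇒  T⁴ = S/(4σ)   (ε cancels).
T⁴ = 21.2/(4·5.67×10⁻⁸) = 9.347×10⁷ K⁴.
T = (9.347×10⁷)^(1/4).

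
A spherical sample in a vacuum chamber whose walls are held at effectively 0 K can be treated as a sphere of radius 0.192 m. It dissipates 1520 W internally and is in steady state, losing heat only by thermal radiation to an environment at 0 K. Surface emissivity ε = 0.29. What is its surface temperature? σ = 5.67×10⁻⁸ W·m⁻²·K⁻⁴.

Steady state: internal power = radiated power, P = εσA T⁴.
Radiating area A = 4πr² = 0.4632 m².
T⁴ = P/(εσA) = 1520/(0.29·5.67×10⁻⁸·0.4632) = 1.995×10¹¹ K⁴.
T = (1.995×10¹¹)^(1/4).

T ≈ 668 K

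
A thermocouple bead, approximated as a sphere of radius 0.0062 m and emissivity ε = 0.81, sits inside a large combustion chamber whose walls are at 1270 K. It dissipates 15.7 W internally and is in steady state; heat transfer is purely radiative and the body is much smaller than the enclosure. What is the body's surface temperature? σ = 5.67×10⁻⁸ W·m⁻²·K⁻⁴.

T ≈ 1350 K

For a small grey body in a large enclosure, net radiated power = εσA(T⁴ − T_w⁴).
Steady state: P = εσA(T⁴ − T_w⁴) with A = 4πr² = 4.831×10⁻⁴ m².
T⁴ = P/(εσA) + T_w⁴ = 15.7/(0.81·5.67×10⁻⁸·4.831×10⁻⁴) + (1270)⁴
    = 7.077×10¹¹ + 2.601×10¹² = 3.309×10¹² K⁴.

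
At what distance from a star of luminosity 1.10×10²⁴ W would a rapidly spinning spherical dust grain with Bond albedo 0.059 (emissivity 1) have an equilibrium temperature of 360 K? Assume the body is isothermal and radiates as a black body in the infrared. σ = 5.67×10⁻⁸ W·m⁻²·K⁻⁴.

For an isothermal black-emitting sphere, (1−a)S·πr² = σ·4πr²·T⁴ ⇒ S = 4σT⁴/(1−a).
S = 4·5.67×10⁻⁸·(360)⁴/0.941 = 4048 W/m².
Flux falls as S = L/(4πd²), so d = √(L/(4πS)) = √(1.10×10²⁴/(4π·4048)).

d ≈ 4.65×10⁹ m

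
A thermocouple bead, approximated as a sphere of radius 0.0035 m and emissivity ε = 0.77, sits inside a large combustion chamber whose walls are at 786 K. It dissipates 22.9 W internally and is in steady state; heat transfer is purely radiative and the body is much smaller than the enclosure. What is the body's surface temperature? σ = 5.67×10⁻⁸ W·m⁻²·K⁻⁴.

T ≈ 1400 K

For a small grey body in a large enclosure, net radiated power = εσA(T⁴ − T_w⁴).
Steady state: P = εσA(T⁴ − T_w⁴) with A = 4πr² = 1.539×10⁻⁴ m².
T⁴ = P/(εσA) + T_w⁴ = 22.9/(0.77·5.67×10⁻⁸·1.539×10⁻⁴) + (786)⁴
    = 3.407×10¹² + 3.817×10¹¹ = 3.789×10¹² K⁴.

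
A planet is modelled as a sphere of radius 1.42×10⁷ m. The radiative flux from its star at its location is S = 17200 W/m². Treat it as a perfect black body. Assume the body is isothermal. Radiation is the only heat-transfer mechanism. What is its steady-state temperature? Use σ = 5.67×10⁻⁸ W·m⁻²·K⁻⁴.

T ≈ 525 K

At equilibrium, absorbed power = emitted power.
Absorbing cross-section = πr² = 6.335×10¹⁴ m²; emitting surface = 4πr² = 2.534×10¹⁵ m² (ratio 4).
S·A_cross = εσ·A_surf·T⁴  ⇒  T⁴ = S/(4σ).
T⁴ = 1.00·17200/(4·5.67×10⁻⁸) = 7.584×10¹⁰ K⁴.
T = (7.584×10¹⁰)^(1/4).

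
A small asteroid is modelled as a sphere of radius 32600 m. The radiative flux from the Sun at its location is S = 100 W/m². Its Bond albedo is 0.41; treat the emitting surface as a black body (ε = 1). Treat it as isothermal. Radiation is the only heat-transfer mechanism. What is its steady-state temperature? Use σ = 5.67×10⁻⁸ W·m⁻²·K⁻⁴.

T ≈ 127 K

At equilibrium, absorbed power = emitted power.
Absorbing cross-section = πr² = 3.339×10⁹ m²; emitting surface = 4πr² = 1.336×10¹⁰ m² (ratio 4).
(1−a)S·A_cross = εσ·A_surf·T⁴  ⇒  T⁴ = (1−a)S/(4σ).
T⁴ = 0.590·100/(4·5.67×10⁻⁸) = 2.601×10⁸ K⁴.
T = (2.601×10⁸)^(1/4).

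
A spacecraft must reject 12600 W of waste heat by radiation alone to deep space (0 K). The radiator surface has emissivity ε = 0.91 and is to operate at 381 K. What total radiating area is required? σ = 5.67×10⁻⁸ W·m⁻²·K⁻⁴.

A ≈ 11.6 m²

P = εσA T⁴ ⇒ A = P/(εσT⁴).
T⁴ = 2.107×10¹⁰ K⁴.
A = 12600/(0.91 × 5.67×10⁻⁸ × 2.107×10¹⁰).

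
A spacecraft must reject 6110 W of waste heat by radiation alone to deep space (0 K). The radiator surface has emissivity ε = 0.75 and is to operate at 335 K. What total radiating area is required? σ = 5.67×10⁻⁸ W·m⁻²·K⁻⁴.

A ≈ 11.4 m²

P = εσA T⁴ ⇒ A = P/(εσT⁴).
T⁴ = 1.259×10¹⁰ K⁴.
A = 6110/(0.75 × 5.67×10⁻⁸ × 1.259×10¹⁰).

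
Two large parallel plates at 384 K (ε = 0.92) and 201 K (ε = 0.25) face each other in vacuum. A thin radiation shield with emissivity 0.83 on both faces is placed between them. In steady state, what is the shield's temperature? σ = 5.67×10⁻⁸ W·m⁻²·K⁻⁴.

T_s ≈ 361 K

In steady state the net flux on the hot side equals that on the cold side.
σ(T₁⁴−T_s⁴)/D₁ = σ(T_s⁴−T₂⁴)/D₂, with D₁ = 1/ε₁+1/ε_s−1 = 1.292, D₂ = 1/ε_s+1/ε₂−1 = 4.205.
Solve for T_s⁴: T_s⁴ = (D₂·T₁⁴ + D₁·T₂⁴)/(D₁+D₂) = 1.702×10¹⁰ K⁴.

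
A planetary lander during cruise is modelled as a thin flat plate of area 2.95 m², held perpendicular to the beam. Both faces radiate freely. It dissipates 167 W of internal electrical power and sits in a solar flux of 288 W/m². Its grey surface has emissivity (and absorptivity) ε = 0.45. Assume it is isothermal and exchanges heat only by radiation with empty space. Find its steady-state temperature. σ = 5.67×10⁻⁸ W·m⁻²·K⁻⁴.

At steady state, absorbed solar power + internal power = radiated power.
Absorbed: α·S·A_cross = 0.45·288·2.950 = 382.3 W (cross-section A).
Total input = 382.3 + 167 = 549.3 W.
Radiated: εσ·A_surf·T⁴ with A_surf = 2A = 5.900 m².
T⁴ = 549.3/(0.45·5.67×10⁻⁸·5.900) = 3.649×10⁹ K⁴.

T ≈ 246 K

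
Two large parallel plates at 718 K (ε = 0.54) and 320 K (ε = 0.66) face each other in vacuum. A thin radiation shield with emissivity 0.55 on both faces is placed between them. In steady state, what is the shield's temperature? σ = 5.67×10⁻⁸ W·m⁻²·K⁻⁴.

In steady state the net flux on the hot side equals that on the cold side.
σ(T₁⁴−T_s⁴)/D₁ = σ(T_s⁴−T₂⁴)/D₂, with D₁ = 1/ε₁+1/ε_s−1 = 2.670, D₂ = 1/ε_s+1/ε₂−1 = 2.333.
Solve for T_s⁴: T_s⁴ = (D₂·T₁⁴ + D₁·T₂⁴)/(D₁+D₂) = 1.295×10¹¹ K⁴.

T_s ≈ 600 K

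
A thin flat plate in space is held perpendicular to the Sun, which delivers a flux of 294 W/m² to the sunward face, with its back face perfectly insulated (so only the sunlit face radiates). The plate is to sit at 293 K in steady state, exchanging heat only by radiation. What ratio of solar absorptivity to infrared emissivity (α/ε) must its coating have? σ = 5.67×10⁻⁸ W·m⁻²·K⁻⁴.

α/ε ≈ 1.42

Balance: αS·A = εσ·1A·T⁴ ⇒ α/ε = σT⁴/S.
α/ε = 5.67×10⁻⁸·(293)⁴/294 = 5.67×10⁻⁸·7.370×10⁹/294.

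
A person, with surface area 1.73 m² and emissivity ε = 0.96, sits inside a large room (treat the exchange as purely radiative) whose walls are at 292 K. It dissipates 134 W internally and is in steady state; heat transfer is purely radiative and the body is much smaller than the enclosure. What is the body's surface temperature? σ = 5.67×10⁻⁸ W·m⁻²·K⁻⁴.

For a small grey body in a large enclosure, net radiated power = εσA(T⁴ − T_w⁴).
Steady state: P = εσA(T⁴ − T_w⁴) with A = 1.73 m².
T⁴ = P/(εσA) + T_w⁴ = 134/(0.96·5.67×10⁻⁸·1.730) + (292)⁴
    = 1.423×10⁹ + 7.270×10⁹ = 8.693×10⁹ K⁴.

T ≈ 305 K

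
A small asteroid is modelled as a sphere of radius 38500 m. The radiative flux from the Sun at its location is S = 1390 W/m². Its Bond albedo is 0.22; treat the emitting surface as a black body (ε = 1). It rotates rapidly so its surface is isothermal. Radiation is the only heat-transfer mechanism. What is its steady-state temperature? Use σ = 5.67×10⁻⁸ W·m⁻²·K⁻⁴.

T ≈ 263 K

At equilibrium, absorbed power = emitted power.
Absorbing cross-section = πr² = 4.657×10⁹ m²; emitting surface = 4πr² = 1.863×10¹⁰ m² (ratio 4).
(1−a)S·A_cross = εσ·A_surf·T⁴  ⇒  T⁴ = (1−a)S/(4σ).
T⁴ = 0.780·1390/(4·5.67×10⁻⁸) = 4.780×10⁹ K⁴.
T = (4.780×10⁹)^(1/4).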